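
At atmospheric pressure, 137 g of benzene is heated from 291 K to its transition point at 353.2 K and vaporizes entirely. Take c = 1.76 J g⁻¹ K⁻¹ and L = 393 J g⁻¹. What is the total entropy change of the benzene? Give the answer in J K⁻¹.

ΔS = 199 J/K

Warming step: ΔS₁ = m c ln(T_tr/T_i) = 137 × 1.76 × ln(353.2/291) = 46.71 J/K.
Phase change: ΔS₂ = +mL/T_tr = 137 × 393 / 353.2 = 152.4 J/K.
ΔS_total = (46.71) + (152.4) = 199 J/K.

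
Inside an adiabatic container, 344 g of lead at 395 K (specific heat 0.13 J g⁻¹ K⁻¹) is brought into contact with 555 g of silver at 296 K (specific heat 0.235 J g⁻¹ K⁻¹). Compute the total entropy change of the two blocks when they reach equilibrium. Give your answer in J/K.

ΔS_total = 1.45 J/K

Energy balance: T_f = (m₁c₁T₁ + m₂c₂T₂)/(m₁c₁ + m₂c₂) = 321.28 K.
ΔS₁ = m₁c₁ ln(T_f/T₁) = 44.72 × ln(321.28/395) = -9.238 J/K.
ΔS₂ = m₂c₂ ln(T_f/T₂) = 130.425 × ln(321.28/296) = 10.69 J/K.
ΔS_total = -9.238 + 10.69 = 1.45 J/K.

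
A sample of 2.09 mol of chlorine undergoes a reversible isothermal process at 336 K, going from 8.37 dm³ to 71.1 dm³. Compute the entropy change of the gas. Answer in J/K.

ΔS_gas = 37.2 J/K

For an isothermal ideal gas ΔS_gas = nR ln(V₂/V₁) = 2.09 × 8.314 × ln(71.1/8.37) = 37.2 J/K.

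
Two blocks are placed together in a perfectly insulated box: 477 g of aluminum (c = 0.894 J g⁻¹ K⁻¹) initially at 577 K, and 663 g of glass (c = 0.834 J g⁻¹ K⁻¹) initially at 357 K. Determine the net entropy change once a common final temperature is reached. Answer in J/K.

ΔS_total = 28.1 J/K

Energy balance: T_f = (m₁c₁T₁ + m₂c₂T₂)/(m₁c₁ + m₂c₂) = 452.79 K.
ΔS₁ = m₁c₁ ln(T_f/T₁) = 426.438 × ln(452.79/577) = -103.37 J/K.
ΔS₂ = m₂c₂ ln(T_f/T₂) = 552.942 × ln(452.79/357) = 131.43 J/K.
ΔS_total = -103.37 + 131.43 = 28.1 J/K.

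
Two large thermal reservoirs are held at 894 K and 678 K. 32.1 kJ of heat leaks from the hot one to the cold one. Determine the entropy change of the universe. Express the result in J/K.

ΔS_hot = −Q/T_H = −32100/894 = -35.91 J/K and ΔS_cold = +Q/T_C = 32100/678 = 47.35 J/K.
ΔS_total = -35.91 + 47.35 = 11.4 J/K, positive as the second law requires.

ΔS_total = 11.4 J/K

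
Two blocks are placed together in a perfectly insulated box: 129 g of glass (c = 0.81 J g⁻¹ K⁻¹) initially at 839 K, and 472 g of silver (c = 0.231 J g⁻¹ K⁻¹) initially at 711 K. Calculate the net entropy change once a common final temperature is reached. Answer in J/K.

ΔS_total = 0.731 J/K

Energy balance: T_f = (m₁c₁T₁ + m₂c₂T₂)/(m₁c₁ + m₂c₂) = 773.64 K.
ΔS₁ = m₁c₁ ln(T_f/T₁) = 104.49 × ln(773.64/839) = -8.475 J/K.
ΔS₂ = m₂c₂ ln(T_f/T₂) = 109.032 × ln(773.64/711) = 9.206 J/K.
ΔS_total = -8.475 + 9.206 = 0.731 J/K.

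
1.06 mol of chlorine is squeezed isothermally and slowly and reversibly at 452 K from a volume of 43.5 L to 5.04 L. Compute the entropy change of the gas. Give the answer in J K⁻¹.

ΔS_gas = -19 J/K

For an isothermal ideal gas ΔS_gas = nR ln(V₂/V₁) = 1.06 × 8.314 × ln(5.04/43.5) = -19 J/K.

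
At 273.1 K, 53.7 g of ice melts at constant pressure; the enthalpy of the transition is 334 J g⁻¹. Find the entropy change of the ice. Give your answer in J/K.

ΔS = 65.7 J/K

Heat absorbed by the substance: Q = mL = 53.7 × 334 = 17935.8 J.
At constant T, ΔS = Q_rev/T = 17935.8 / 273.1 = 65.7 J/K.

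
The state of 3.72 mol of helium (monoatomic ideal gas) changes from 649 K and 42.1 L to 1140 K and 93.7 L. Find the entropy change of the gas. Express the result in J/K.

Entropy is a state function: ΔS = nC_V ln(T₂/T₁) + nR ln(V₂/V₁), with C_V = 3R/2 = 12.47 J mol⁻¹ K⁻¹ for a monoatomic ideal gas.
ΔS = 3.72 × [12.47 × ln(1140/649) + 8.314 × ln(93.7/42.1)] = 50.9 J/K.

ΔS = 50.9 J/K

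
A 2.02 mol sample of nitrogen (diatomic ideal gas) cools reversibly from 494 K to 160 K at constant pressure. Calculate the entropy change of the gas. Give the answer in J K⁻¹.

ΔS = -66.3 J/K

At constant pressure, ΔS = nC_p ln(T₂/T₁) with C_p = 7R/2 = 29.1 J mol⁻¹ K⁻¹.
ΔS = 2.02 × 29.1 × ln(160/494) = -66.3 J/K.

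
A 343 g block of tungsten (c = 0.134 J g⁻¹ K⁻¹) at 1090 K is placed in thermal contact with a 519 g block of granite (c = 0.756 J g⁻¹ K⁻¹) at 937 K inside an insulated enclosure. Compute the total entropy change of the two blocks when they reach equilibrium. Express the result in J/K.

Energy balance: T_f = (m₁c₁T₁ + m₂c₂T₂)/(m₁c₁ + m₂c₂) = 953.04 K.
ΔS₁ = m₁c₁ ln(T_f/T₁) = 45.962 × ln(953.04/1090) = -6.171 J/K.
ΔS₂ = m₂c₂ ln(T_f/T₂) = 392.364 × ln(953.04/937) = 6.661 J/K.
ΔS_total = -6.171 + 6.661 = 0.49 J/K.

ΔS_total = 0.49 J/K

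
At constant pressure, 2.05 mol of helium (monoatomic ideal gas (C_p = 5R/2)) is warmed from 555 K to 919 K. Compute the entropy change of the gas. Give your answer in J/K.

ΔS = 21.5 J/K

At constant pressure, ΔS = nC_p ln(T₂/T₁) with C_p = 5R/2 = 20.79 J mol⁻¹ K⁻¹.
ΔS = 2.05 × 20.79 × ln(919/555) = 21.5 J/K.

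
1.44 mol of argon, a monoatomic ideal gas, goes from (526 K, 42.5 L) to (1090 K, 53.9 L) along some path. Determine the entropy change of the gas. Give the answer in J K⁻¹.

Entropy is a state function: ΔS = nC_V ln(T₂/T₁) + nR ln(V₂/V₁), with C_V = 3R/2 = 12.47 J mol⁻¹ K⁻¹ for a monoatomic ideal gas.
ΔS = 1.44 × [12.47 × ln(1090/526) + 8.314 × ln(53.9/42.5)] = 15.9 J/K.

ΔS = 15.9 J/K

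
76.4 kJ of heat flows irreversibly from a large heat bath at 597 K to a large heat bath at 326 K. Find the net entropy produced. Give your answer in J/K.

ΔS_hot = −Q/T_H = −76400/597 = -128 J/K and ΔS_cold = +Q/T_C = 76400/326 = 234.4 J/K.
ΔS_total = -128 + 234.4 = 106 J/K, positive as the second law requires.

ΔS_total = 106 J/K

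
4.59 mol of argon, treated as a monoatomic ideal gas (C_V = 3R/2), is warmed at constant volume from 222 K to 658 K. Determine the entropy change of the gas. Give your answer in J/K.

ΔS = 62.2 J/K

At constant volume, ΔS = nC_V ln(T₂/T₁) with C_V = 3R/2 = 12.47 J mol⁻¹ K⁻¹.
ΔS = 4.59 × 12.47 × ln(658/222) = 62.2 J/K.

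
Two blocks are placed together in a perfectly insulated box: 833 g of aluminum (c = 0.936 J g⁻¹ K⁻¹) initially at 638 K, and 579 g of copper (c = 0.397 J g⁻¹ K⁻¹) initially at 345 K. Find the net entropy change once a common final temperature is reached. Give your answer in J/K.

Energy balance: T_f = (m₁c₁T₁ + m₂c₂T₂)/(m₁c₁ + m₂c₂) = 571.29 K.
ΔS₁ = m₁c₁ ln(T_f/T₁) = 779.688 × ln(571.29/638) = -86.11 J/K.
ΔS₂ = m₂c₂ ln(T_f/T₂) = 229.863 × ln(571.29/345) = 115.9 J/K.
ΔS_total = -86.11 + 115.9 = 29.8 J/K.

ΔS_total = 29.8 J/K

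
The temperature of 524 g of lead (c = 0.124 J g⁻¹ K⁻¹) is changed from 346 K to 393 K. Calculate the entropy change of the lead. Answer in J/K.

ΔS = ∫dQ_rev/T = m c ln(T₂/T₁) = 524 × 0.124 × ln(393/346) = 8.28 J/K.

ΔS = 8.28 J/K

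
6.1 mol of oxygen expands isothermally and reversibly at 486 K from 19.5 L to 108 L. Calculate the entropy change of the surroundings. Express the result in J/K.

For an isothermal ideal gas ΔS_gas = nR ln(V₂/V₁) = 6.1 × 8.314 × ln(108/19.5) = 86.8 J/K.
The process is reversible, so ΔS_surr = −ΔS_gas = -86.8 J/K and ΔS_universe = 0.

ΔS_surr = -86.8 J/K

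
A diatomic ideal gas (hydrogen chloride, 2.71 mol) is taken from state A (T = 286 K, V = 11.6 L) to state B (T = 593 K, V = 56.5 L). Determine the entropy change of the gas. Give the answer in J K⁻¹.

Entropy is a state function: ΔS = nC_V ln(T₂/T₁) + nR ln(V₂/V₁), with C_V = 5R/2 = 20.79 J mol⁻¹ K⁻¹ for a diatomic ideal gas.
ΔS = 2.71 × [20.79 × ln(593/286) + 8.314 × ln(56.5/11.6)] = 76.7 J/K.

ΔS = 76.7 J/K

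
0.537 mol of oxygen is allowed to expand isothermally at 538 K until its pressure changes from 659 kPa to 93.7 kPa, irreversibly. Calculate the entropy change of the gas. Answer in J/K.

Entropy is a state function, so ΔS_gas depends only on the end states.
For an isothermal ideal gas ΔS_gas = nR ln(P₁/P₂) = 0.537 × 8.314 × ln(659/93.7) = 8.71 J/K.

ΔS_gas = 8.71 J/K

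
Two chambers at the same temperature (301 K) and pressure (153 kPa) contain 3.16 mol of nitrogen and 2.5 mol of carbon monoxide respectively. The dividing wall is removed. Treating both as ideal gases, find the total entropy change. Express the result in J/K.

Mole fractions: x_A = 3.16/5.66 = 0.558, x_B = 0.442.
ΔS_mix = −R(n_A ln x_A + n_B ln x_B) = −8.314 × (3.16 ln 0.558 + 2.5 ln 0.442) = 32.3 J/K.

ΔS_mix = 32.3 J/K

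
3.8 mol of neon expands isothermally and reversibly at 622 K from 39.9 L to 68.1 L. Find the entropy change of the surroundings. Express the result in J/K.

For an isothermal ideal gas ΔS_gas = nR ln(V₂/V₁) = 3.8 × 8.314 × ln(68.1/39.9) = 16.9 J/K.
The process is reversible, so ΔS_surr = −ΔS_gas = -16.9 J/K and ΔS_universe = 0.

ΔS_surr = -16.9 J/K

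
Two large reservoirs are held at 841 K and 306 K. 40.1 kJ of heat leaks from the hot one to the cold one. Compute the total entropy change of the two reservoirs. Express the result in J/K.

ΔS_total = 83.4 J/K

ΔS_hot = −Q/T_H = −40100/841 = -47.681 J/K and ΔS_cold = +Q/T_C = 40100/306 = 131.05 J/K.
ΔS_total = -47.681 + 131.05 = 83.4 J/K, positive as the second law requires.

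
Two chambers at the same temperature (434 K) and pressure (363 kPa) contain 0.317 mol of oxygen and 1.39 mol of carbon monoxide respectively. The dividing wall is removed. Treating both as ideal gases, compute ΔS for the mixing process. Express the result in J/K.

Mole fractions: x_A = 0.317/1.71 = 0.186, x_B = 0.814.
ΔS_mix = −R(n_A ln x_A + n_B ln x_B) = −8.314 × (0.317 ln 0.186 + 1.39 ln 0.814) = 6.81 J/K.

ΔS_mix = 6.81 J/K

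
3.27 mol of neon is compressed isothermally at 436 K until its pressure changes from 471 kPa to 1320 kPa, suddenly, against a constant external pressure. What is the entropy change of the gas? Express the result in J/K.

Entropy is a state function, so ΔS_gas depends only on the end states.
For an isothermal ideal gas ΔS_gas = nR ln(P₁/P₂) = 3.27 × 8.314 × ln(471/1320) = -28 J/K.

ΔS_gas = -28 J/K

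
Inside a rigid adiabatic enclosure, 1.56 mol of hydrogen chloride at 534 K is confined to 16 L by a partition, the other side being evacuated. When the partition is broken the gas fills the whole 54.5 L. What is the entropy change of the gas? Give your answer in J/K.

ΔS_gas = 15.9 J/K

No heat is exchanged and no work is done, so the ideal-gas temperature stays constant.
Entropy is a state function; using a reversible isothermal path, ΔS_gas = nR ln(V₂/V₁) = 1.56 × 8.314 × ln(54.5/16) = 15.9 J/K.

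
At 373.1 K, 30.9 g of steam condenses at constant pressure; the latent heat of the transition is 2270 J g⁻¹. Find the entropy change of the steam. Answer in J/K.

Heat released by the substance: Q = −mL = −30.9 × 2270 = −70143 J.
At constant T, ΔS = Q_rev/T = −70143 / 373.1 = -188 J/K.

ΔS = -188 J/K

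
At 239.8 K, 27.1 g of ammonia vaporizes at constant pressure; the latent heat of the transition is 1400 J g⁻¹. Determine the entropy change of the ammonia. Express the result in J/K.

ΔS = 158 J/K

Heat absorbed by the substance: Q = mL = 27.1 × 1400 = 37940 J.
At constant T, ΔS = Q_rev/T = 37940 / 239.8 = 158 J/K.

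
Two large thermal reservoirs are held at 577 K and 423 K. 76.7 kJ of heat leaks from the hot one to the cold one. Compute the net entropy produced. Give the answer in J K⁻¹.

ΔS_total = 48.4 J/K

ΔS_hot = −Q/T_H = −76700/577 = -132.9 J/K and ΔS_cold = +Q/T_C = 76700/423 = 181.3 J/K.
ΔS_total = -132.9 + 181.3 = 48.4 J/K, positive as the second law requires.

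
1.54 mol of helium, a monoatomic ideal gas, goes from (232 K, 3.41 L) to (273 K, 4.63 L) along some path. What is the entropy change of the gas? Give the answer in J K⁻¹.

Entropy is a state function: ΔS = nC_V ln(T₂/T₁) + nR ln(V₂/V₁), with C_V = 3R/2 = 12.47 J mol⁻¹ K⁻¹ for a monoatomic ideal gas.
ΔS = 1.54 × [12.47 × ln(273/232) + 8.314 × ln(4.63/3.41)] = 7.04 J/K.

ΔS = 7.04 J/K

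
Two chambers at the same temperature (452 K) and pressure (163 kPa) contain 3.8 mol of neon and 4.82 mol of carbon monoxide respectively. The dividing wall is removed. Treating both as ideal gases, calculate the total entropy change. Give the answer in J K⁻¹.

Mole fractions: x_A = 3.8/8.62 = 0.441, x_B = 0.559.
ΔS_mix = −R(n_A ln x_A + n_B ln x_B) = −8.314 × (3.8 ln 0.441 + 4.82 ln 0.559) = 49.2 J/K.

ΔS_mix = 49.2 J/K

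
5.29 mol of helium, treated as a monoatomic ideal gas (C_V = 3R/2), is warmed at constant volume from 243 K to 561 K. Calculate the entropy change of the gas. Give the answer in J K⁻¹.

ΔS = 55.2 J/K

At constant volume, ΔS = nC_V ln(T₂/T₁) with C_V = 3R/2 = 12.47 J mol⁻¹ K⁻¹.
ΔS = 5.29 × 12.47 × ln(561/243) = 55.2 J/K.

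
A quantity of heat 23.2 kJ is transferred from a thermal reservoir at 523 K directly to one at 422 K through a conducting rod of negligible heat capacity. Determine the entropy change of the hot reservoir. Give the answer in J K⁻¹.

The hot reservoir loses heat Q, so ΔS_hot = −Q/T_H = −23200/523 = -44.4 J/K.

ΔS_hot = -44.4 J/K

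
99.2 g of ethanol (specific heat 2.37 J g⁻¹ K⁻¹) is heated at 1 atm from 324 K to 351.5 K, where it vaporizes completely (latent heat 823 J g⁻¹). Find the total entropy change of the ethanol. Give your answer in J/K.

ΔS = 251 J/K

Warming step: ΔS₁ = m c ln(T_tr/T_i) = 99.2 × 2.37 × ln(351.5/324) = 19.15 J/K.
Phase change: ΔS₂ = +mL/T_tr = 99.2 × 823 / 351.5 = 232.3 J/K.
ΔS_total = (19.15) + (232.3) = 251 J/K.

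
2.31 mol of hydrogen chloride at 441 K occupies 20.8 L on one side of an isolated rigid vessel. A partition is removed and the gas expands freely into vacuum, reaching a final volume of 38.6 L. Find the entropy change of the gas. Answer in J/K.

No heat is exchanged and no work is done, so the ideal-gas temperature stays constant.
Entropy is a state function; using a reversible isothermal path, ΔS_gas = nR ln(V₂/V₁) = 2.31 × 8.314 × ln(38.6/20.8) = 11.9 J/K.

ΔS_gas = 11.9 J/K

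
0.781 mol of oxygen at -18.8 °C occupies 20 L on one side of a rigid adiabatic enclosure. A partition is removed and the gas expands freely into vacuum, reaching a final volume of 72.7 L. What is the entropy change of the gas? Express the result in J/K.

For an ideal gas in free expansion Q = 0 and W = 0, so T is unchanged.
Entropy is a state function; using a reversible isothermal path, ΔS_gas = nR ln(V₂/V₁) = 0.781 × 8.314 × ln(72.7/20) = 8.38 J/K.

ΔS_gas = 8.38 J/K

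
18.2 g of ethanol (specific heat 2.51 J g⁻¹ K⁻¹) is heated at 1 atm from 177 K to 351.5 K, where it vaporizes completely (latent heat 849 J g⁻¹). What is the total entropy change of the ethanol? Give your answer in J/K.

Warming step: ΔS₁ = m c ln(T_tr/T_i) = 18.2 × 2.51 × ln(351.5/177) = 31.34 J/K.
Phase change: ΔS₂ = +mL/T_tr = 18.2 × 849 / 351.5 = 43.96 J/K.
ΔS_total = (31.34) + (43.96) = 75.3 J/K.

ΔS = 75.3 J/K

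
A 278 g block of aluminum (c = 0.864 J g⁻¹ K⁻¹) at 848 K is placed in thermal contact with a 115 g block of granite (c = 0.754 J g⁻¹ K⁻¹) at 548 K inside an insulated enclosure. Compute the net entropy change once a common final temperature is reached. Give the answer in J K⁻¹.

ΔS_total = 5.65 J/K

Energy balance: T_f = (m₁c₁T₁ + m₂c₂T₂)/(m₁c₁ + m₂c₂) = 768.43 K.
ΔS₁ = m₁c₁ ln(T_f/T₁) = 240.192 × ln(768.43/848) = -23.668 J/K.
ΔS₂ = m₂c₂ ln(T_f/T₂) = 86.71 × ln(768.43/548) = 29.314 J/K.
ΔS_total = -23.668 + 29.314 = 5.65 J/K.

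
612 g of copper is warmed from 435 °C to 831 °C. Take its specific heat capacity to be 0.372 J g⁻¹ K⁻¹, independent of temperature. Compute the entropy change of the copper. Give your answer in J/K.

ΔS = 101 J/K

In kelvin: T₁ = 708.15 K, T₂ = 1104.15 K. ΔS = ∫dQ_rev/T = m c ln(T₂/T₁) = 612 × 0.372 × ln(1104.15/708.15) = 101 J/K.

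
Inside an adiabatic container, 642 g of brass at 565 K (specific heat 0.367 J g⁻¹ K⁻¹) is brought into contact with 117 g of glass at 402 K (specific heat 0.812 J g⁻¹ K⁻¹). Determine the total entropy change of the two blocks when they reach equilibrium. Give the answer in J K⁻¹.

Energy balance: T_f = (m₁c₁T₁ + m₂c₂T₂)/(m₁c₁ + m₂c₂) = 518.16 K.
ΔS₁ = m₁c₁ ln(T_f/T₁) = 235.614 × ln(518.16/565) = -20.39 J/K.
ΔS₂ = m₂c₂ ln(T_f/T₂) = 95.004 × ln(518.16/402) = 24.12 J/K.
ΔS_total = -20.39 + 24.12 = 3.73 J/K.

ΔS_total = 3.73 J/K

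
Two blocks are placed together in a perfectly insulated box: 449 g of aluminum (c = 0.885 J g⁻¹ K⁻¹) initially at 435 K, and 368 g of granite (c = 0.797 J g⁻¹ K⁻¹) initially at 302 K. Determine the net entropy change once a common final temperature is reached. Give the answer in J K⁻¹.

ΔS_total = 11 J/K

Energy balance: T_f = (m₁c₁T₁ + m₂c₂T₂)/(m₁c₁ + m₂c₂) = 378.52 K.
ΔS₁ = m₁c₁ ln(T_f/T₁) = 397.365 × ln(378.52/435) = -55.26 J/K.
ΔS₂ = m₂c₂ ln(T_f/T₂) = 293.296 × ln(378.52/302) = 66.24 J/K.
ΔS_total = -55.26 + 66.24 = 11 J/K.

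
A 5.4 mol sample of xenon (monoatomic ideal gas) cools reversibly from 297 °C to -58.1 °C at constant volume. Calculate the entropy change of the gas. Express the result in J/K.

In kelvin: T₁ = 570.15 K, T₂ = 215.05 K. At constant volume, ΔS = nC_V ln(T₂/T₁) with C_V = 3R/2 = 12.47 J mol⁻¹ K⁻¹.
ΔS = 5.4 × 12.47 × ln(215.05/570.15) = -65.7 J/K.

ΔS = -65.7 J/K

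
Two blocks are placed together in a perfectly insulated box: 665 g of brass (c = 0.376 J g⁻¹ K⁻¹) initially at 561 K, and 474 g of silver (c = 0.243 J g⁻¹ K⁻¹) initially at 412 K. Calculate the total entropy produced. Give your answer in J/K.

ΔS_total = 3.61 J/K

Energy balance: T_f = (m₁c₁T₁ + m₂c₂T₂)/(m₁c₁ + m₂c₂) = 514.01 K.
ΔS₁ = m₁c₁ ln(T_f/T₁) = 250.04 × ln(514.01/561) = -21.87 J/K.
ΔS₂ = m₂c₂ ln(T_f/T₂) = 115.182 × ln(514.01/412) = 25.48 J/K.
ΔS_total = -21.87 + 25.48 = 3.61 J/K.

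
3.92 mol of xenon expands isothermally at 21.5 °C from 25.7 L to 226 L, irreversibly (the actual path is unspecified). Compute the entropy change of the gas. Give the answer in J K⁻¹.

ΔS_gas = 70.9 J/K

Entropy is a state function, so ΔS_gas depends only on the end states.
For an isothermal ideal gas ΔS_gas = nR ln(V₂/V₁) = 3.92 × 8.314 × ln(226/25.7) = 70.9 J/K.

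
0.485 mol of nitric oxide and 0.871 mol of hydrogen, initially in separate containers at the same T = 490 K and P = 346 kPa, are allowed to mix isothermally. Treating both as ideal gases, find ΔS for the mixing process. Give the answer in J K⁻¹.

Mole fractions: x_A = 0.485/1.36 = 0.358, x_B = 0.642.
ΔS_mix = −R(n_A ln x_A + n_B ln x_B) = −8.314 × (0.485 ln 0.358 + 0.871 ln 0.642) = 7.35 J/K.

ΔS_mix = 7.35 J/K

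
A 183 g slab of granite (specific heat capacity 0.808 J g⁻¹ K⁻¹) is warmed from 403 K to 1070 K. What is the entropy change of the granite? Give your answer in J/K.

ΔS = 144 J/K

ΔS = ∫dQ_rev/T = m c ln(T₂/T₁) = 183 × 0.808 × ln(1070/403) = 144 J/K.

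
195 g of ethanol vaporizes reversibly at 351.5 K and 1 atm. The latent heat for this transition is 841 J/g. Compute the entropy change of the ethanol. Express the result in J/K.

Heat absorbed by the substance: Q = mL = 195 × 841 = 163995 J.
At constant T, ΔS = Q_rev/T = 163995 / 351.5 = 467 J/K.

ΔS = 467 J/K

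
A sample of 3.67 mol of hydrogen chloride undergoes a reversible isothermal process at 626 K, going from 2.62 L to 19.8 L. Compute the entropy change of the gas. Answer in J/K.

For an isothermal ideal gas ΔS_gas = nR ln(V₂/V₁) = 3.67 × 8.314 × ln(19.8/2.62) = 61.7 J/K.

ΔS_gas = 61.7 J/K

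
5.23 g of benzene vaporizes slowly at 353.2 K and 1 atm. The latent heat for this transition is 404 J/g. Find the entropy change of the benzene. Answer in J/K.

Heat absorbed by the substance: Q = mL = 5.23 × 404 = 2112.92 J.
At constant T, ΔS = Q_rev/T = 2112.92 / 353.2 = 5.98 J/K.

ΔS = 5.98 J/K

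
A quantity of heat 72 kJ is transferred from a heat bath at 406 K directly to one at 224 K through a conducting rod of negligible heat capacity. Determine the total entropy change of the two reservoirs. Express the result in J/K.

ΔS_hot = −Q/T_H = −72000/406 = -177.3 J/K and ΔS_cold = +Q/T_C = 72000/224 = 321.4 J/K.
ΔS_total = -177.3 + 321.4 = 144 J/K, positive as the second law requires.

ΔS_total = 144 J/K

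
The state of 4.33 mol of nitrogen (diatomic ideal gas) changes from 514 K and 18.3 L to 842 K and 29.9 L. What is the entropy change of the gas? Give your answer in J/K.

ΔS = 62.1 J/K

Entropy is a state function: ΔS = nC_V ln(T₂/T₁) + nR ln(V₂/V₁), with C_V = 5R/2 = 20.79 J mol⁻¹ K⁻¹ for a diatomic ideal gas.
ΔS = 4.33 × [20.79 × ln(842/514) + 8.314 × ln(29.9/18.3)] = 62.1 J/K.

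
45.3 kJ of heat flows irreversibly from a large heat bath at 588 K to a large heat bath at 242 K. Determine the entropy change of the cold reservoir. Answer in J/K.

ΔS_cold = 187 J/K

The cold reservoir gains heat Q, so ΔS_cold = +Q/T_C = 45300/242 = 187 J/K.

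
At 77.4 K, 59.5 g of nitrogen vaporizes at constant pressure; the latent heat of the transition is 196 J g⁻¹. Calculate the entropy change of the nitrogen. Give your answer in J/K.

Heat absorbed by the substance: Q = mL = 59.5 × 196 = 11662 J.
At constant T, ΔS = Q_rev/T = 11662 / 77.4 = 151 J/K.

ΔS = 151 J/K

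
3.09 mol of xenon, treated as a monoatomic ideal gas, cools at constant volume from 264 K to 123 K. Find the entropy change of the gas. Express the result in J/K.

At constant volume, ΔS = nC_V ln(T₂/T₁) with C_V = 3R/2 = 12.47 J mol⁻¹ K⁻¹.
ΔS = 3.09 × 12.47 × ln(123/264) = -29.4 J/K.

ΔS = -29.4 J/K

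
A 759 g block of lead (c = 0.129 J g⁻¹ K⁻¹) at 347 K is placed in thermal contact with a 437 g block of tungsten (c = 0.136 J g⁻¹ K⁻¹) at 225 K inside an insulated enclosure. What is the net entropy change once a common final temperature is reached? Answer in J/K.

Energy balance: T_f = (m₁c₁T₁ + m₂c₂T₂)/(m₁c₁ + m₂c₂) = 300.92 K.
ΔS₁ = m₁c₁ ln(T_f/T₁) = 97.911 × ln(300.92/347) = -13.95 J/K.
ΔS₂ = m₂c₂ ln(T_f/T₂) = 59.432 × ln(300.92/225) = 17.28 J/K.
ΔS_total = -13.95 + 17.28 = 3.33 J/K.

ΔS_total = 3.33 J/K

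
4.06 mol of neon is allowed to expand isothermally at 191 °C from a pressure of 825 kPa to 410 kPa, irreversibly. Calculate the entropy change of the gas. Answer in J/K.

ΔS_gas = 23.6 J/K

Entropy is a state function, so ΔS_gas depends only on the end states.
For an isothermal ideal gas ΔS_gas = nR ln(P₁/P₂) = 4.06 × 8.314 × ln(825/410) = 23.6 J/K.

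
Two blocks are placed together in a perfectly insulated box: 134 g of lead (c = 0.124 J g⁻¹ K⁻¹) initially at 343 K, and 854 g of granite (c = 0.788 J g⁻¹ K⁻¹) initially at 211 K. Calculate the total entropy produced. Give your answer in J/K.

ΔS_total = 2.24 J/K

Energy balance: T_f = (m₁c₁T₁ + m₂c₂T₂)/(m₁c₁ + m₂c₂) = 214.18 K.
ΔS₁ = m₁c₁ ln(T_f/T₁) = 16.616 × ln(214.18/343) = -7.8246 J/K.
ΔS₂ = m₂c₂ ln(T_f/T₂) = 672.952 × ln(214.18/211) = 10.069 J/K.
ΔS_total = -7.8246 + 10.069 = 2.24 J/K.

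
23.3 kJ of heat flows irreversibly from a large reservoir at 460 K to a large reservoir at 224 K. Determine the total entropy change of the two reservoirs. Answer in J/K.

ΔS_total = 53.4 J/K

ΔS_hot = −Q/T_H = −23300/460 = -50.65 J/K and ΔS_cold = +Q/T_C = 23300/224 = 104 J/K.
ΔS_total = -50.65 + 104 = 53.4 J/K, positive as the second law requires.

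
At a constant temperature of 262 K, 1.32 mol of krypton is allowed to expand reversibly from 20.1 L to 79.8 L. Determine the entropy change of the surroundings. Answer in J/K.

ΔS_surr = -15.1 J/K

For an isothermal ideal gas ΔS_gas = nR ln(V₂/V₁) = 1.32 × 8.314 × ln(79.8/20.1) = 15.1 J/K.
The process is reversible, so ΔS_surr = −ΔS_gas = -15.1 J/K and ΔS_universe = 0.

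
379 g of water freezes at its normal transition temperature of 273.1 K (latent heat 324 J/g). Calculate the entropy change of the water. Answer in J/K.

Heat released by the substance: Q = −mL = −379 × 324 = −122796 J.
At constant T, ΔS = Q_rev/T = −122796 / 273.1 = -450 J/K.

ΔS = -450 J/K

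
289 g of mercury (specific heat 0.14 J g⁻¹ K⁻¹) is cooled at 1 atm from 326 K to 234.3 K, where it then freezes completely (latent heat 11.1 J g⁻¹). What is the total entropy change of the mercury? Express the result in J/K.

Cooling step: ΔS₁ = m c ln(T_tr/T_i) = 289 × 0.14 × ln(234.3/326) = -13.364 J/K.
Phase change: ΔS₂ = −mL/T_tr = −289 × 11.1 / 234.3 = -13.691 J/K.
ΔS_total = (-13.364) + (-13.691) = -27.1 J/K.

ΔS = -27.1 J/K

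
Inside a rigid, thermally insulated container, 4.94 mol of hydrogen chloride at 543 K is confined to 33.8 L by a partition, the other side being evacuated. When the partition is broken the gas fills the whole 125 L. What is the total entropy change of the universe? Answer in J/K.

ΔS_universe = 53.7 J/K

For an ideal gas in free expansion Q = 0 and W = 0, so T is unchanged.
Entropy is a state function; using a reversible isothermal path, ΔS_gas = nR ln(V₂/V₁) = 4.94 × 8.314 × ln(125/33.8) = 53.7 J/K.
The insulated surroundings exchange no heat, so ΔS_surr = 0 and ΔS_universe = ΔS_gas.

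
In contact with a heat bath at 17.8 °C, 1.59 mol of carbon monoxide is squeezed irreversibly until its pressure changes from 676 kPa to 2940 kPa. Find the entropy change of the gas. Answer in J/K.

ΔS_gas = -19.4 J/K

Entropy is a state function, so ΔS_gas depends only on the end states.
For an isothermal ideal gas ΔS_gas = nR ln(P₁/P₂) = 1.59 × 8.314 × ln(676/2940) = -19.4 J/K.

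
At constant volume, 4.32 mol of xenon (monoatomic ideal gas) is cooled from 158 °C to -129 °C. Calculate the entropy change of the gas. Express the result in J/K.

In kelvin: T₁ = 431.15 K, T₂ = 144.15 K. At constant volume, ΔS = nC_V ln(T₂/T₁) with C_V = 3R/2 = 12.47 J mol⁻¹ K⁻¹.
ΔS = 4.32 × 12.47 × ln(144.15/431.15) = -59 J/K.

ΔS = -59 J/K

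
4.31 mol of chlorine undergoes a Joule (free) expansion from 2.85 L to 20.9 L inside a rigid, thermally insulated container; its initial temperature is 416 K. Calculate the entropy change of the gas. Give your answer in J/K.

ΔS_gas = 71.4 J/K

No heat is exchanged and no work is done, so the ideal-gas temperature stays constant.
Entropy is a state function; using a reversible isothermal path, ΔS_gas = nR ln(V₂/V₁) = 4.31 × 8.314 × ln(20.9/2.85) = 71.4 J/K.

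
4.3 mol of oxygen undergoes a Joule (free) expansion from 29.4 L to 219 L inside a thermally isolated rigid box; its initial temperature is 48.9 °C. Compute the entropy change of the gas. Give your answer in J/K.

ΔS_gas = 71.8 J/K

No heat is exchanged and no work is done, so the ideal-gas temperature stays constant.
Entropy is a state function; using a reversible isothermal path, ΔS_gas = nR ln(V₂/V₁) = 4.3 × 8.314 × ln(219/29.4) = 71.8 J/K.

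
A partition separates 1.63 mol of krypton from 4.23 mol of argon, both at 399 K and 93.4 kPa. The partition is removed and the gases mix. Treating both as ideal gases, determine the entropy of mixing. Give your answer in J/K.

ΔS_mix = 28.8 J/K

Mole fractions: x_A = 1.63/5.86 = 0.278, x_B = 0.722.
ΔS_mix = −R(n_A ln x_A + n_B ln x_B) = −8.314 × (1.63 ln 0.278 + 4.23 ln 0.722) = 28.8 J/K.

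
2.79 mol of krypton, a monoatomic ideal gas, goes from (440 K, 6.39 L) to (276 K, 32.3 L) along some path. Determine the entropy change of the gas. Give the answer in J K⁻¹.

Entropy is a state function: ΔS = nC_V ln(T₂/T₁) + nR ln(V₂/V₁), with C_V = 3R/2 = 12.47 J mol⁻¹ K⁻¹ for a monoatomic ideal gas.
ΔS = 2.79 × [12.47 × ln(276/440) + 8.314 × ln(32.3/6.39)] = 21.4 J/K.

ΔS = 21.4 J/K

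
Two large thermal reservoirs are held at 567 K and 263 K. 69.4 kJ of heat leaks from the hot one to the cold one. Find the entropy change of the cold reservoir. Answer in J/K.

ΔS_cold = 264 J/K

The cold reservoir gains heat Q, so ΔS_cold = +Q/T_C = 69400/263 = 264 J/K.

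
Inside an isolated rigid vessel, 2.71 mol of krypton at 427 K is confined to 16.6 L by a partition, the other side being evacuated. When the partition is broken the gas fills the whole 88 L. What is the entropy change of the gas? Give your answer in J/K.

ΔS_gas = 37.6 J/K

No heat is exchanged and no work is done, so the ideal-gas temperature stays constant.
Entropy is a state function; using a reversible isothermal path, ΔS_gas = nR ln(V₂/V₁) = 2.71 × 8.314 × ln(88/16.6) = 37.6 J/K.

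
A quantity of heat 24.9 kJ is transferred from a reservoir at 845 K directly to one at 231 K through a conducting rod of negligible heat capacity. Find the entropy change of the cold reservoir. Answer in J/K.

The cold reservoir gains heat Q, so ΔS_cold = +Q/T_C = 24900/231 = 108 J/K.

ΔS_cold = 108 J/K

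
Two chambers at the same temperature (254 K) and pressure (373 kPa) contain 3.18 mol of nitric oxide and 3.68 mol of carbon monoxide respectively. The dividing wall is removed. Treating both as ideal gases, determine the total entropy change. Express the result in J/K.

ΔS_mix = 39.4 J/K

Mole fractions: x_A = 3.18/6.86 = 0.464, x_B = 0.536.
ΔS_mix = −R(n_A ln x_A + n_B ln x_B) = −8.314 × (3.18 ln 0.464 + 3.68 ln 0.536) = 39.4 J/K.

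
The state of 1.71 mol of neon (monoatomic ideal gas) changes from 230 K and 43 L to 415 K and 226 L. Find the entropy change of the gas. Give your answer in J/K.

Entropy is a state function: ΔS = nC_V ln(T₂/T₁) + nR ln(V₂/V₁), with C_V = 3R/2 = 12.47 J mol⁻¹ K⁻¹ for a monoatomic ideal gas.
ΔS = 1.71 × [12.47 × ln(415/230) + 8.314 × ln(226/43)] = 36.2 J/K.

ΔS = 36.2 J/K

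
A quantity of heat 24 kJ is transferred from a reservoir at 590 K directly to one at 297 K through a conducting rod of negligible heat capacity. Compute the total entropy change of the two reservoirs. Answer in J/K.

ΔS_hot = −Q/T_H = −24000/590 = -40.68 J/K and ΔS_cold = +Q/T_C = 24000/297 = 80.81 J/K.
ΔS_total = -40.68 + 80.81 = 40.1 J/K, positive as the second law requires.

ΔS_total = 40.1 J/K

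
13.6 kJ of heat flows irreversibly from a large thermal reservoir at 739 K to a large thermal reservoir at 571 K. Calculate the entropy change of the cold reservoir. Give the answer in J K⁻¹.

ΔS_cold = 23.8 J/K

The cold reservoir gains heat Q, so ΔS_cold = +Q/T_C = 13600/571 = 23.8 J/K.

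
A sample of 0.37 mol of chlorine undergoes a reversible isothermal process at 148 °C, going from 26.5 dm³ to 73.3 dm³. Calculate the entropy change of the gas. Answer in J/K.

ΔS_gas = 3.13 J/K

For an isothermal ideal gas ΔS_gas = nR ln(V₂/V₁) = 0.37 × 8.314 × ln(73.3/26.5) = 3.13 J/K.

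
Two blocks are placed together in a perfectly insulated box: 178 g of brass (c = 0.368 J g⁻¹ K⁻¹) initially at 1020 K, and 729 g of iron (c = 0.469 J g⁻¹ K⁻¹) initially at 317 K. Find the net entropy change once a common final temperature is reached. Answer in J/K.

ΔS_total = 47.7 J/K

Energy balance: T_f = (m₁c₁T₁ + m₂c₂T₂)/(m₁c₁ + m₂c₂) = 430.03 K.
ΔS₁ = m₁c₁ ln(T_f/T₁) = 65.504 × ln(430.03/1020) = -56.58 J/K.
ΔS₂ = m₂c₂ ln(T_f/T₂) = 341.901 × ln(430.03/317) = 104.3 J/K.
ΔS_total = -56.58 + 104.3 = 47.7 J/K.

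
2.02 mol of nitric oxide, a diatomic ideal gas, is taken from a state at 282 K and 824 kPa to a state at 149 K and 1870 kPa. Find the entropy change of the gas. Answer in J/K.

ΔS = nC_p ln(T₂/T₁) − nR ln(P₂/P₁), with C_p = 7R/2 = 29.1 J mol⁻¹ K⁻¹ for a diatomic ideal gas.
ΔS = 2.02 × [29.1 × ln(149/282) − 8.314 × ln(1870/824)] = -51.3 J/K.

ΔS = -51.3 J/K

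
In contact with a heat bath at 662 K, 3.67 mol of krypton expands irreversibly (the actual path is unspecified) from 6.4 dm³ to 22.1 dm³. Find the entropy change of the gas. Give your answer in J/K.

Entropy is a state function, so ΔS_gas depends only on the end states.
For an isothermal ideal gas ΔS_gas = nR ln(V₂/V₁) = 3.67 × 8.314 × ln(22.1/6.4) = 37.8 J/K.

ΔS_gas = 37.8 J/K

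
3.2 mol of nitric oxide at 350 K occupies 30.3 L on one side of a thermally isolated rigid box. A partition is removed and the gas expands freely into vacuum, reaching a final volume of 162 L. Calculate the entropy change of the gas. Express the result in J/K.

No heat is exchanged and no work is done, so the ideal-gas temperature stays constant.
Entropy is a state function; using a reversible isothermal path, ΔS_gas = nR ln(V₂/V₁) = 3.2 × 8.314 × ln(162/30.3) = 44.6 J/K.

ΔS_gas = 44.6 J/K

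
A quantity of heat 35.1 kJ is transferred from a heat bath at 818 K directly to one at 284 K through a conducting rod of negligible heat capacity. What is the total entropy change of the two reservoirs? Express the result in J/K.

ΔS_total = 80.7 J/K

ΔS_hot = −Q/T_H = −35100/818 = -42.91 J/K and ΔS_cold = +Q/T_C = 35100/284 = 123.6 J/K.
ΔS_total = -42.91 + 123.6 = 80.7 J/K, positive as the second law requires.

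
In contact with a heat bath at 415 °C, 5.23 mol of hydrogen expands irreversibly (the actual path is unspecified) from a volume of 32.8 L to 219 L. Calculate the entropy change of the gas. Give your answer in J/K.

ΔS_gas = 82.6 J/K

Entropy is a state function, so ΔS_gas depends only on the end states.
For an isothermal ideal gas ΔS_gas = nR ln(V₂/V₁) = 5.23 × 8.314 × ln(219/32.8) = 82.6 J/K.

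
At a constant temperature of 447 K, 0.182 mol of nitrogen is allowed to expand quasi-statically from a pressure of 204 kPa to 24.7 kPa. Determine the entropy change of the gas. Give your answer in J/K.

ΔS_gas = 3.19 J/K

For an isothermal ideal gas ΔS_gas = nR ln(P₁/P₂) = 0.182 × 8.314 × ln(204/24.7) = 3.19 J/K.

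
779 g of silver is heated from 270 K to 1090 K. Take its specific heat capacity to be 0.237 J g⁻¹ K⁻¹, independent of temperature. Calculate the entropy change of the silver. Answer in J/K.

ΔS = ∫dQ_rev/T = m c ln(T₂/T₁) = 779 × 0.237 × ln(1090/270) = 258 J/K.

ΔS = 258 J/K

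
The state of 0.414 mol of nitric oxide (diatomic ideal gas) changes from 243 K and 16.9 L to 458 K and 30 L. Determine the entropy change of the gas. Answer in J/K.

ΔS = 7.43 J/K

Entropy is a state function: ΔS = nC_V ln(T₂/T₁) + nR ln(V₂/V₁), with C_V = 5R/2 = 20.79 J mol⁻¹ K⁻¹ for a diatomic ideal gas.
ΔS = 0.414 × [20.79 × ln(458/243) + 8.314 × ln(30/16.9)] = 7.43 J/K.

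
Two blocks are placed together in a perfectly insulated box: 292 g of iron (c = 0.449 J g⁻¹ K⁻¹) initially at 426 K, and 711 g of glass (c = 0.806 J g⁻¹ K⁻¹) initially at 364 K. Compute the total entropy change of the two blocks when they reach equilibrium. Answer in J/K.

ΔS_total = 1.36 J/K

Energy balance: T_f = (m₁c₁T₁ + m₂c₂T₂)/(m₁c₁ + m₂c₂) = 375.54 K.
ΔS₁ = m₁c₁ ln(T_f/T₁) = 131.108 × ln(375.54/426) = -16.53 J/K.
ΔS₂ = m₂c₂ ln(T_f/T₂) = 573.066 × ln(375.54/364) = 17.89 J/K.
ΔS_total = -16.53 + 17.89 = 1.36 J/K.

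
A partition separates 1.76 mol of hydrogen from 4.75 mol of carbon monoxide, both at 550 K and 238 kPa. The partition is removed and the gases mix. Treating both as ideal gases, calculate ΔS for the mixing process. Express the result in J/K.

ΔS_mix = 31.6 J/K

Mole fractions: x_A = 1.76/6.51 = 0.27, x_B = 0.73.
ΔS_mix = −R(n_A ln x_A + n_B ln x_B) = −8.314 × (1.76 ln 0.27 + 4.75 ln 0.73) = 31.6 J/K.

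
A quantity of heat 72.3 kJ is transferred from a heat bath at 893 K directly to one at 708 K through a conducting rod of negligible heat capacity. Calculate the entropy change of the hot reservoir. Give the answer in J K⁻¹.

ΔS_hot = -81 J/K

The hot reservoir loses heat Q, so ΔS_hot = −Q/T_H = −72300/893 = -81 J/K.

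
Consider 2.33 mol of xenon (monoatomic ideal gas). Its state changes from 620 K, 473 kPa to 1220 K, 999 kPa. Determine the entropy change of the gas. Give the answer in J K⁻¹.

ΔS = 18.3 J/K

ΔS = nC_p ln(T₂/T₁) − nR ln(P₂/P₁), with C_p = 5R/2 = 20.79 J mol⁻¹ K⁻¹ for a monoatomic ideal gas.
ΔS = 2.33 × [20.79 × ln(1220/620) − 8.314 × ln(999/473)] = 18.3 J/K.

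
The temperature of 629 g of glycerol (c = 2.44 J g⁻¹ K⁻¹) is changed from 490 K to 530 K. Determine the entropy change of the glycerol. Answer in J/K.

ΔS = ∫dQ_rev/T = m c ln(T₂/T₁) = 629 × 2.44 × ln(530/490) = 120 J/K.

ΔS = 120 J/K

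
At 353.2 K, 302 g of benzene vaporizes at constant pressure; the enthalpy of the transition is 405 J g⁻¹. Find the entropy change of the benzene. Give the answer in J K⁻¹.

Heat absorbed by the substance: Q = mL = 302 × 405 = 122310 J.
At constant T, ΔS = Q_rev/T = 122310 / 353.2 = 346 J/K.

ΔS = 346 J/K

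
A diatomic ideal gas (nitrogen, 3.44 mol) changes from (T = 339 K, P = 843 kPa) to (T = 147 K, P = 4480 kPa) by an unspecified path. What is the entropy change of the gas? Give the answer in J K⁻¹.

ΔS = -131 J/K

ΔS = nC_p ln(T₂/T₁) − nR ln(P₂/P₁), with C_p = 7R/2 = 29.1 J mol⁻¹ K⁻¹ for a diatomic ideal gas.
ΔS = 3.44 × [29.1 × ln(147/339) − 8.314 × ln(4480/843)] = -131 J/K.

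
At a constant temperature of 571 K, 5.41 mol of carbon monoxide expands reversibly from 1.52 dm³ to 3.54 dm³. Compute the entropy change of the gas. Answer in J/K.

For an isothermal ideal gas ΔS_gas = nR ln(V₂/V₁) = 5.41 × 8.314 × ln(3.54/1.52) = 38 J/K.

ΔS_gas = 38 J/K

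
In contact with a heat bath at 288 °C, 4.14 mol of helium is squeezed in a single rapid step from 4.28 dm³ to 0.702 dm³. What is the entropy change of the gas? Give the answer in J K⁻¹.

Entropy is a state function, so ΔS_gas depends only on the end states.
For an isothermal ideal gas ΔS_gas = nR ln(V₂/V₁) = 4.14 × 8.314 × ln(0.702/4.28) = -62.2 J/K.

ΔS_gas = -62.2 J/K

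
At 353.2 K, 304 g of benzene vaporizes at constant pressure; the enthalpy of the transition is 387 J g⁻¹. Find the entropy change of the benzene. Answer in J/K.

Heat absorbed by the substance: Q = mL = 304 × 387 = 117648 J.
At constant T, ΔS = Q_rev/T = 117648 / 353.2 = 333 J/K.

ΔS = 333 J/K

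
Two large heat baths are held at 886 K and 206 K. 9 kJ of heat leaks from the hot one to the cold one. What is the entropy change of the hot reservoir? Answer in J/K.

The hot reservoir loses heat Q, so ΔS_hot = −Q/T_H = −9000/886 = -10.2 J/K.

ΔS_hot = -10.2 J/K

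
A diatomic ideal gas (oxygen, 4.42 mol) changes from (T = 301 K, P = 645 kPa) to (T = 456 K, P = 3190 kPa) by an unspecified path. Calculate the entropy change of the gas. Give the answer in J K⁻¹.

ΔS = nC_p ln(T₂/T₁) − nR ln(P₂/P₁), with C_p = 7R/2 = 29.1 J mol⁻¹ K⁻¹ for a diatomic ideal gas.
ΔS = 4.42 × [29.1 × ln(456/301) − 8.314 × ln(3190/645)] = -5.32 J/K.

ΔS = -5.32 J/K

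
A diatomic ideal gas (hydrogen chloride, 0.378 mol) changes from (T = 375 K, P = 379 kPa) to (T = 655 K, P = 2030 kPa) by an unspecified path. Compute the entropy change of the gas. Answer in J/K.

ΔS = 0.86 J/K

ΔS = nC_p ln(T₂/T₁) − nR ln(P₂/P₁), with C_p = 7R/2 = 29.1 J mol⁻¹ K⁻¹ for a diatomic ideal gas.
ΔS = 0.378 × [29.1 × ln(655/375) − 8.314 × ln(2030/379)] = 0.86 J/K.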